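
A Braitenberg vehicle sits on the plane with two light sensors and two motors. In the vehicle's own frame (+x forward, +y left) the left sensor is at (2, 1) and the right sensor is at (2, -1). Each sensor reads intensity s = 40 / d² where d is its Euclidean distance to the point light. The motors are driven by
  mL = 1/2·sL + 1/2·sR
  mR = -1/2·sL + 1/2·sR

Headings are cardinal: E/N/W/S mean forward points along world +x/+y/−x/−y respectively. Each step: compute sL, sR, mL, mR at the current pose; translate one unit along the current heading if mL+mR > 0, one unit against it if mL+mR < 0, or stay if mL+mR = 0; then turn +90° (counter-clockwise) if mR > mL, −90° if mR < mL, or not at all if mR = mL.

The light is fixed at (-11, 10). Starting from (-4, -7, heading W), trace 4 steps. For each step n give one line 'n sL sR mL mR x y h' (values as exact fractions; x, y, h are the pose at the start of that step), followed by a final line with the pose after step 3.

n=0: pose=(-4,-7,W); sL=40/349, sR=40/281; mL=12600/98069, mR=1360/98069; mL+mR=40/281 → advance +1; mR−mL=-40/349 → turn -1·90°
n=1: pose=(-5,-7,N); sL=4/25, sR=20/137; mL=524/3425, mR=-24/3425; mL+mR=20/137 → advance +1; mR−mL=-4/25 → turn -1·90°
n=2: pose=(-5,-6,E); sL=40/289, sR=40/353; mL=12840/102017, mR=-1280/102017; mL+mR=40/353 → advance +1; mR−mL=-40/289 → turn -1·90°
n=3: pose=(-4,-6,S); sL=10/97, sR=1/9; mL=187/1746, mR=7/1746; mL+mR=1/9 → advance +1; mR−mL=-10/97 → turn -1·90°

0 40/349 40/281 12600/98069 1360/98069 -4 -7 W
1 4/25 20/137 524/3425 -24/3425 -5 -7 N
2 40/289 40/353 12840/102017 -1280/102017 -5 -6 E
3 10/97 1/9 187/1746 7/1746 -4 -6 S
final -4 -7 W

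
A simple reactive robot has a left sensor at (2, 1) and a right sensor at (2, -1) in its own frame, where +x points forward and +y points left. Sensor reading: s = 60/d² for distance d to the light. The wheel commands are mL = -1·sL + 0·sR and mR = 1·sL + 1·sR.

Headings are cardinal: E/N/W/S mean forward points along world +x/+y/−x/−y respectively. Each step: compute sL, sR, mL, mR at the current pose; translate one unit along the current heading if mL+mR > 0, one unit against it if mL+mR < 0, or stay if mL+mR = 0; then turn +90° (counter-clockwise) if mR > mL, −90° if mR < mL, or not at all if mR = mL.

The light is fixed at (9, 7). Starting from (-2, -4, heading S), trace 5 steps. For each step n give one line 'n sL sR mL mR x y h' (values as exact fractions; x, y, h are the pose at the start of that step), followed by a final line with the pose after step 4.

n=0: pose=(-2,-4,S); sL=60/269, sR=60/313; mL=-60/269, mR=34920/84197; mL+mR=60/313 → advance +1; mR−mL=53700/84197 → turn +1·90°
n=1: pose=(-2,-5,E); sL=30/101, sR=6/25; mL=-30/101, mR=1356/2525; mL+mR=6/25 → advance +1; mR−mL=2106/2525 → turn +1·90°
n=2: pose=(-1,-5,N); sL=60/221, sR=60/181; mL=-60/221, mR=24120/40001; mL+mR=60/181 → advance +1; mR−mL=34980/40001 → turn +1·90°
n=3: pose=(-1,-4,W); sL=5/24, sR=15/61; mL=-5/24, mR=665/1464; mL+mR=15/61 → advance +1; mR−mL=485/732 → turn +1·90°
n=4: pose=(-2,-4,S); sL=60/269, sR=60/313; mL=-60/269, mR=34920/84197; mL+mR=60/313 → advance +1; mR−mL=53700/84197 → turn +1·90°

0 60/269 60/313 -60/269 34920/84197 -2 -4 S
1 30/101 6/25 -30/101 1356/2525 -2 -5 E
2 60/221 60/181 -60/221 24120/40001 -1 -5 N
3 5/24 15/61 -5/24 665/1464 -1 -4 W
4 60/269 60/313 -60/269 34920/84197 -2 -4 S
final -2 -5 E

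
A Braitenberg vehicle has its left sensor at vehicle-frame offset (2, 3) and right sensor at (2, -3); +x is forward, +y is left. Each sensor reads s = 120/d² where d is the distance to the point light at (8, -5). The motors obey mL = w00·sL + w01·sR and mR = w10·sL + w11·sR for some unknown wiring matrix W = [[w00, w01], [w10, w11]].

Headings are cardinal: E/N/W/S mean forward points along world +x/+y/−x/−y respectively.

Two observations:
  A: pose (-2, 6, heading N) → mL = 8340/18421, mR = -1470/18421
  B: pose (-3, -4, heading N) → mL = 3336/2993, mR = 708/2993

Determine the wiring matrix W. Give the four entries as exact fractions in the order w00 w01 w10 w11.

1/2 1/2 -1 1/2

obs A: pose=(-2,6,N) → sL=60/169, sR=60/109, mL=8340/18421, mR=-1470/18421
obs B: pose=(-3,-4,N) → sL=24/41, sR=120/73, mL=3336/2993, mR=708/2993
sensor matrix S = [[60/169, 60/109], [24/41, 120/73]]; det S = 14411520/55134053
solve [mL_A; mL_B] = S·[w00; w01] and [mR_A; mR_B] = S·[w10; w11]:
  w00 = 1/2, w01 = 1/2, w10 = -1, w11 = 1/2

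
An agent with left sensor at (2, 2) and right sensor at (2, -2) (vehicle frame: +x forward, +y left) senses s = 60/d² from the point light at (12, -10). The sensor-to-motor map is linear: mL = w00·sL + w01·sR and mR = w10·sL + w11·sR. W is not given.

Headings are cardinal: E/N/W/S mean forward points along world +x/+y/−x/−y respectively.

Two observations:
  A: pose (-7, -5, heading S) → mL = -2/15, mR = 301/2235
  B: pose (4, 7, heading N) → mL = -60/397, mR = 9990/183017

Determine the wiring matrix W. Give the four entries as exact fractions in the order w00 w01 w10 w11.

obs A: pose=(-7,-5,S) → sL=30/149, sR=2/15, mL=-2/15, mR=301/2235
obs B: pose=(4,7,N) → sL=60/461, sR=60/397, mL=-60/397, mR=9990/183017
sensor matrix S = [[30/149, 2/15], [60/461, 60/397]]; det S = 356576/27269533
solve [mL_A; mL_B] = S·[w00; w01] and [mR_A; mR_B] = S·[w10; w11]:
  w00 = 0, w01 = -1, w10 = 1, w11 = -1/2

0 -1 1 -1/2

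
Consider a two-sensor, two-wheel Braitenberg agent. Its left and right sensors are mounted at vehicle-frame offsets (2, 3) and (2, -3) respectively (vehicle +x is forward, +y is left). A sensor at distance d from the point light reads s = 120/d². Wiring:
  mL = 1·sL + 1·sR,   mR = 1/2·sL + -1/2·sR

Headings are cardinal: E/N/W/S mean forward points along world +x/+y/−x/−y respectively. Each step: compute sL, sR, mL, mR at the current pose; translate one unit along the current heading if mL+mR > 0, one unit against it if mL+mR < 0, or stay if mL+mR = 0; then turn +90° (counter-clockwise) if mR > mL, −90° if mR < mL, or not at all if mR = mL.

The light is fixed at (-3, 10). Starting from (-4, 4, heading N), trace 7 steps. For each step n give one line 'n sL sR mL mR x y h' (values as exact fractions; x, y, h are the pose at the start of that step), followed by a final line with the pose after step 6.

n=0: pose=(-4,4,N); sL=15/4, sR=6; mL=39/4, mR=-9/8; mL+mR=69/8 → advance +1; mR−mL=-87/8 → turn -1·90°
n=1: pose=(-4,5,E); sL=24, sR=24/13; mL=336/13, mR=144/13; mL+mR=480/13 → advance +1; mR−mL=-192/13 → turn -1·90°
n=2: pose=(-3,5,S); sL=60/29, sR=60/29; mL=120/29, mR=0; mL+mR=120/29 → advance +1; mR−mL=-120/29 → turn -1·90°
n=3: pose=(-3,4,W); sL=24/17, sR=120/13; mL=2352/221, mR=-864/221; mL+mR=1488/221 → advance +1; mR−mL=-3216/221 → turn -1·90°
n=4: pose=(-4,4,N); sL=15/4, sR=6; mL=39/4, mR=-9/8; mL+mR=69/8 → advance +1; mR−mL=-87/8 → turn -1·90°
n=5: pose=(-4,5,E); sL=24, sR=24/13; mL=336/13, mR=144/13; mL+mR=480/13 → advance +1; mR−mL=-192/13 → turn -1·90°
n=6: pose=(-3,5,S); sL=60/29, sR=60/29; mL=120/29, mR=0; mL+mR=120/29 → advance +1; mR−mL=-120/29 → turn -1·90°

0 15/4 6 39/4 -9/8 -4 4 N
1 24 24/13 336/13 144/13 -4 5 E
2 60/29 60/29 120/29 0 -3 5 S
3 24/17 120/13 2352/221 -864/221 -3 4 W
4 15/4 6 39/4 -9/8 -4 4 N
5 24 24/13 336/13 144/13 -4 5 E
6 60/29 60/29 120/29 0 -3 5 S
final -3 4 W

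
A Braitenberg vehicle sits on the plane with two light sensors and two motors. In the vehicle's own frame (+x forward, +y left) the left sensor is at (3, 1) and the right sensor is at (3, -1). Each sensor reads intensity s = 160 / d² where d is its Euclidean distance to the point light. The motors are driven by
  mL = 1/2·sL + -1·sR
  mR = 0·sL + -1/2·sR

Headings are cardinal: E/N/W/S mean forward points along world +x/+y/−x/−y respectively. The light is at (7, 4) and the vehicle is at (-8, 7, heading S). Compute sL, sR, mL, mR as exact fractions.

40/49 5/8 -85/392 -5/16

left sensor world pos  = (-7, 4); dL² = 196
right sensor world pos = (-9, 4); dR² = 256
sL = 160/196 = 40/49
sR = 160/256 = 5/8
mL = 1/2·sL + -1·sR = -85/392
mR = 0·sL + -1/2·sR = -5/16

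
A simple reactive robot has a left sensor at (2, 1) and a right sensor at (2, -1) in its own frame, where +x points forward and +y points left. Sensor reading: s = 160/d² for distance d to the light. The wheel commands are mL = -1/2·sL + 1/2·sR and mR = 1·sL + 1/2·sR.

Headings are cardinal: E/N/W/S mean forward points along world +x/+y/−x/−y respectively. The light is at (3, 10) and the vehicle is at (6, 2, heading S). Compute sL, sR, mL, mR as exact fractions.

left sensor world pos  = (7, 0); dL² = 116
right sensor world pos = (5, 0); dR² = 104
sL = 160/116 = 40/29
sR = 160/104 = 20/13
mL = -1/2·sL + 1/2·sR = 30/377
mR = 1·sL + 1/2·sR = 810/377

40/29 20/13 30/377 810/377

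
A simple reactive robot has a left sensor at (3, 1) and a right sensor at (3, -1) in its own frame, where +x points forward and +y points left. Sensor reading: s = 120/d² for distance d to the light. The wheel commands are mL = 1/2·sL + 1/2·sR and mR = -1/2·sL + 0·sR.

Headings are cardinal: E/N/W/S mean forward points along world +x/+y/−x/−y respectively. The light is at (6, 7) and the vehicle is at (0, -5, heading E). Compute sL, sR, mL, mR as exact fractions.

left sensor world pos  = (3, -4); dL² = 130
right sensor world pos = (3, -6); dR² = 178
sL = 120/130 = 12/13
sR = 120/178 = 60/89
mL = 1/2·sL + 1/2·sR = 924/1157
mR = -1/2·sL + 0·sR = -6/13

12/13 60/89 924/1157 -6/13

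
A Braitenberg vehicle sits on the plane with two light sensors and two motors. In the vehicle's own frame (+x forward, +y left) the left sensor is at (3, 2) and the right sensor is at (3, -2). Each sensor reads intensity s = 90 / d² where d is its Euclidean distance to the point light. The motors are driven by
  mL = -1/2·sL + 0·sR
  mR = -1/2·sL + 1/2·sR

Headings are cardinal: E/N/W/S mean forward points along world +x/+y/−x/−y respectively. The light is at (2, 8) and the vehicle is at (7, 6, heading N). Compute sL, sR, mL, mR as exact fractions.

9 9/5 -9/2 -18/5

left sensor world pos  = (5, 9); dL² = 10
right sensor world pos = (9, 9); dR² = 50
sL = 90/10 = 9
sR = 90/50 = 9/5
mL = -1/2·sL + 0·sR = -9/2
mR = -1/2·sL + 1/2·sR = -18/5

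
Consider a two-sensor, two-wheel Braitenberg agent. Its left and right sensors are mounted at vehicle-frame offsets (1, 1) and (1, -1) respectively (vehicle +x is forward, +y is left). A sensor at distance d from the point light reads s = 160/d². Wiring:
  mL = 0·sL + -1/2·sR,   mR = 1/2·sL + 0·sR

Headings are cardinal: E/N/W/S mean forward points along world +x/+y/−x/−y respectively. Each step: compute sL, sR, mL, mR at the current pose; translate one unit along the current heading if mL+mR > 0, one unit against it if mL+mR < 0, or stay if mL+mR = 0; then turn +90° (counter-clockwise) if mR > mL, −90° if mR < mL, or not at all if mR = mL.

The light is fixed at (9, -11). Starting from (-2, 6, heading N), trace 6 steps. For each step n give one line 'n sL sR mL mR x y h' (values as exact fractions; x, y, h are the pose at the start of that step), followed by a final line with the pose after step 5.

0 40/117 20/53 -10/53 20/117 -2 6 N
1 160/369 160/433 -80/433 80/369 -2 5 W
2 80/173 80/197 -40/197 40/173 -3 5 S
3 160/377 160/317 -80/317 80/377 -3 4 E
4 40/113 2/5 -1/5 20/113 -4 4 N
5 32/73 160/421 -80/421 16/73 -4 3 W
final -5 3 S

n=0: pose=(-2,6,N); sL=40/117, sR=20/53; mL=-10/53, mR=20/117; mL+mR=-110/6201 → advance -1; mR−mL=2230/6201 → turn +1·90°
n=1: pose=(-2,5,W); sL=160/369, sR=160/433; mL=-80/433, mR=80/369; mL+mR=5120/159777 → advance +1; mR−mL=64160/159777 → turn +1·90°
n=2: pose=(-3,5,S); sL=80/173, sR=80/197; mL=-40/197, mR=40/173; mL+mR=960/34081 → advance +1; mR−mL=14800/34081 → turn +1·90°
n=3: pose=(-3,4,E); sL=160/377, sR=160/317; mL=-80/317, mR=80/377; mL+mR=-4800/119509 → advance -1; mR−mL=55520/119509 → turn +1·90°
n=4: pose=(-4,4,N); sL=40/113, sR=2/5; mL=-1/5, mR=20/113; mL+mR=-13/565 → advance -1; mR−mL=213/565 → turn +1·90°
n=5: pose=(-4,3,W); sL=32/73, sR=160/421; mL=-80/421, mR=16/73; mL+mR=896/30733 → advance +1; mR−mL=12576/30733 → turn +1·90°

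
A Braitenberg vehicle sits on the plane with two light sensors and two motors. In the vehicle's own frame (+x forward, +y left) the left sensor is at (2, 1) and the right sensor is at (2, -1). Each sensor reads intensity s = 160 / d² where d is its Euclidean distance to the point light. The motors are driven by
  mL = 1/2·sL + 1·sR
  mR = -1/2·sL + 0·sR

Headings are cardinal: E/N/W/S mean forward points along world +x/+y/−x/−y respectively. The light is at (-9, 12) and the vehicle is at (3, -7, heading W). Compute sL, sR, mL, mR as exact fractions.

8/25 20/53 712/1325 -4/25

left sensor world pos  = (1, -8); dL² = 500
right sensor world pos = (1, -6); dR² = 424
sL = 160/500 = 8/25
sR = 160/424 = 20/53
mL = 1/2·sL + 1·sR = 712/1325
mR = -1/2·sL + 0·sR = -4/25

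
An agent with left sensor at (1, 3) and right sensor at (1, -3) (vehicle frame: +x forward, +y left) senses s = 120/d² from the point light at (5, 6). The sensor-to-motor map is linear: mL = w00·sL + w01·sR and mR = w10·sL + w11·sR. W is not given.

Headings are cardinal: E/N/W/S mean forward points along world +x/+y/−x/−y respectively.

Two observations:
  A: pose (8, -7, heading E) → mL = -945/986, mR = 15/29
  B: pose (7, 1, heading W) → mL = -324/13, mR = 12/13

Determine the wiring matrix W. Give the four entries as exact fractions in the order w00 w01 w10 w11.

obs A: pose=(8,-7,E) → sL=30/29, sR=15/34, mL=-945/986, mR=15/29
obs B: pose=(7,1,W) → sL=24/13, sR=24, mL=-324/13, mR=12/13
sensor matrix S = [[30/29, 15/34], [24/13, 24]]; det S = 153900/6409
solve [mL_A; mL_B] = S·[w00; w01] and [mR_A; mR_B] = S·[w10; w11]:
  w00 = -1/2, w01 = -1, w10 = 1/2, w11 = 0

-1/2 -1 1/2 0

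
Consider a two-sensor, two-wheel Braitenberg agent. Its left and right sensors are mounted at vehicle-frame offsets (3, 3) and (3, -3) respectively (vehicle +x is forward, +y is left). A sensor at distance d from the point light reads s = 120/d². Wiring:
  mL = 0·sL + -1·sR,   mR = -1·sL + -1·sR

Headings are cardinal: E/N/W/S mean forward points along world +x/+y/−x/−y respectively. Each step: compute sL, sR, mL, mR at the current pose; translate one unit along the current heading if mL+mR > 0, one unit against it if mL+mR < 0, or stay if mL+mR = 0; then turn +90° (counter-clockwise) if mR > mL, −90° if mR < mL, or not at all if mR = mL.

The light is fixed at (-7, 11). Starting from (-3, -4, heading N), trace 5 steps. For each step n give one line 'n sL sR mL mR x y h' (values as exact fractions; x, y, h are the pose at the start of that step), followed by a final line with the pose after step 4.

n=0: pose=(-3,-4,N); sL=24/29, sR=120/193; mL=-120/193, mR=-8112/5597; mL+mR=-11592/5597 → advance -1; mR−mL=-24/29 → turn -1·90°
n=1: pose=(-3,-5,E); sL=60/109, sR=12/41; mL=-12/41, mR=-3768/4469; mL+mR=-5076/4469 → advance -1; mR−mL=-60/109 → turn -1·90°
n=2: pose=(-4,-5,S); sL=120/397, sR=120/361; mL=-120/361, mR=-90960/143317; mL+mR=-138600/143317 → advance -1; mR−mL=-120/397 → turn -1·90°
n=3: pose=(-4,-4,W); sL=10/27, sR=5/6; mL=-5/6, mR=-65/54; mL+mR=-55/27 → advance -1; mR−mL=-10/27 → turn -1·90°
n=4: pose=(-3,-4,N); sL=24/29, sR=120/193; mL=-120/193, mR=-8112/5597; mL+mR=-11592/5597 → advance -1; mR−mL=-24/29 → turn -1·90°

0 24/29 120/193 -120/193 -8112/5597 -3 -4 N
1 60/109 12/41 -12/41 -3768/4469 -3 -5 E
2 120/397 120/361 -120/361 -90960/143317 -4 -5 S
3 10/27 5/6 -5/6 -65/54 -4 -4 W
4 24/29 120/193 -120/193 -8112/5597 -3 -4 N
final -3 -5 E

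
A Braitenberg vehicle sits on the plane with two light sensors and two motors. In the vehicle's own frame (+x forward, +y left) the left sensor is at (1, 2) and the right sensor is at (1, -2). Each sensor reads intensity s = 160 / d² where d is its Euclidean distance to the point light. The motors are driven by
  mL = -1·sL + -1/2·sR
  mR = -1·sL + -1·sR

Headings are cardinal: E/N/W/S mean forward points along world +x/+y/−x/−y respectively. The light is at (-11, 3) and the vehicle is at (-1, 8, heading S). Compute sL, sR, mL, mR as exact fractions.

1 2 -2 -3

left sensor world pos  = (1, 7); dL² = 160
right sensor world pos = (-3, 7); dR² = 80
sL = 160/160 = 1
sR = 160/80 = 2
mL = -1·sL + -1/2·sR = -2
mR = -1·sL + -1·sR = -3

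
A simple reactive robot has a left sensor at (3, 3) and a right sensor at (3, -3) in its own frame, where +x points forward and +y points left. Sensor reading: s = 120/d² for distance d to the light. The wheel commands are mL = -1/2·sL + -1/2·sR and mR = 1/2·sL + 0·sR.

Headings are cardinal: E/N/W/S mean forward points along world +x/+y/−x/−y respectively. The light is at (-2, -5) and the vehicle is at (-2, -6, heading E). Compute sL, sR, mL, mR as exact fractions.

120/13 24/5 -456/65 60/13

left sensor world pos  = (1, -3); dL² = 13
right sensor world pos = (1, -9); dR² = 25
sL = 120/13 = 120/13
sR = 120/25 = 24/5
mL = -1/2·sL + -1/2·sR = -456/65
mR = 1/2·sL + 0·sR = 60/13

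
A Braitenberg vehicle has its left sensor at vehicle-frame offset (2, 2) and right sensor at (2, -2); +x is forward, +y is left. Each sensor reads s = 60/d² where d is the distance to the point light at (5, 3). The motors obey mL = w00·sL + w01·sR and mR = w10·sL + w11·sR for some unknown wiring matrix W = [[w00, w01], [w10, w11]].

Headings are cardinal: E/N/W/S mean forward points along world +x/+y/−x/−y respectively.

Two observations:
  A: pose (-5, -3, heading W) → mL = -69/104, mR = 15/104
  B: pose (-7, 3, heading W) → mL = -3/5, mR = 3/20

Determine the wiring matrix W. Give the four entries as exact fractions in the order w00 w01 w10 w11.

obs A: pose=(-5,-3,W) → sL=15/52, sR=3/8, mL=-69/104, mR=15/104
obs B: pose=(-7,3,W) → sL=3/10, sR=3/10, mL=-3/5, mR=3/20
sensor matrix S = [[15/52, 3/8], [3/10, 3/10]]; det S = -27/1040
solve [mL_A; mL_B] = S·[w00; w01] and [mR_A; mR_B] = S·[w10; w11]:
  w00 = -1, w01 = -1, w10 = 1/2, w11 = 0

-1 -1 1/2 0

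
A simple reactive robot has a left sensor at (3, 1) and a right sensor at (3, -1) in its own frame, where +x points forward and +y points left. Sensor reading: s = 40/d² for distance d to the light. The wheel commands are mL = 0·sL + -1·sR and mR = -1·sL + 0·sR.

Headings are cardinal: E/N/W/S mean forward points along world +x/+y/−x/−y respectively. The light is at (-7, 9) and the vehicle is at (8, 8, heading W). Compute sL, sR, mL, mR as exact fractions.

10/37 5/18 -5/18 -10/37

left sensor world pos  = (5, 7); dL² = 148
right sensor world pos = (5, 9); dR² = 144
sL = 40/148 = 10/37
sR = 40/144 = 5/18
mL = 0·sL + -1·sR = -5/18
mR = -1·sL + 0·sR = -10/37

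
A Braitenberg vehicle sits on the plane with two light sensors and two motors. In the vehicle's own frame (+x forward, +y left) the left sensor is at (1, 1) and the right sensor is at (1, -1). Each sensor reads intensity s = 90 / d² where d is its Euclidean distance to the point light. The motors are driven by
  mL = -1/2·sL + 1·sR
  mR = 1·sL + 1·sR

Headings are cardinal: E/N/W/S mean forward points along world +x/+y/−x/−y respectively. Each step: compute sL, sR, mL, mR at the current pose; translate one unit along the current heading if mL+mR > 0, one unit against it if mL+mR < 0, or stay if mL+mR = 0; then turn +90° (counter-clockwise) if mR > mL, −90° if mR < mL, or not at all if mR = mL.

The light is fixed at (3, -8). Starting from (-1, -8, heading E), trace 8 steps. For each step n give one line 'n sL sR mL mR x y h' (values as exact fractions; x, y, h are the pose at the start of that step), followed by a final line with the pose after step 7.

0 9 9 9/2 18 -1 -8 E
1 90/17 18 261/17 396/17 0 -8 N
2 45/8 9/2 27/16 81/8 0 -7 W
3 10 18/5 -7/5 68/5 -1 -7 S
4 9 9 9/2 18 -1 -8 E
5 90/17 18 261/17 396/17 0 -8 N
6 45/8 9/2 27/16 81/8 0 -7 W
7 10 18/5 -7/5 68/5 -1 -7 S
final -1 -8 E

n=0: pose=(-1,-8,E); sL=9, sR=9; mL=9/2, mR=18; mL+mR=45/2 → advance +1; mR−mL=27/2 → turn +1·90°
n=1: pose=(0,-8,N); sL=90/17, sR=18; mL=261/17, mR=396/17; mL+mR=657/17 → advance +1; mR−mL=135/17 → turn +1·90°
n=2: pose=(0,-7,W); sL=45/8, sR=9/2; mL=27/16, mR=81/8; mL+mR=189/16 → advance +1; mR−mL=135/16 → turn +1·90°
n=3: pose=(-1,-7,S); sL=10, sR=18/5; mL=-7/5, mR=68/5; mL+mR=61/5 → advance +1; mR−mL=15 → turn +1·90°
n=4: pose=(-1,-8,E); sL=9, sR=9; mL=9/2, mR=18; mL+mR=45/2 → advance +1; mR−mL=27/2 → turn +1·90°
n=5: pose=(0,-8,N); sL=90/17, sR=18; mL=261/17, mR=396/17; mL+mR=657/17 → advance +1; mR−mL=135/17 → turn +1·90°
n=6: pose=(0,-7,W); sL=45/8, sR=9/2; mL=27/16, mR=81/8; mL+mR=189/16 → advance +1; mR−mL=135/16 → turn +1·90°
n=7: pose=(-1,-7,S); sL=10, sR=18/5; mL=-7/5, mR=68/5; mL+mR=61/5 → advance +1; mR−mL=15 → turn +1·90°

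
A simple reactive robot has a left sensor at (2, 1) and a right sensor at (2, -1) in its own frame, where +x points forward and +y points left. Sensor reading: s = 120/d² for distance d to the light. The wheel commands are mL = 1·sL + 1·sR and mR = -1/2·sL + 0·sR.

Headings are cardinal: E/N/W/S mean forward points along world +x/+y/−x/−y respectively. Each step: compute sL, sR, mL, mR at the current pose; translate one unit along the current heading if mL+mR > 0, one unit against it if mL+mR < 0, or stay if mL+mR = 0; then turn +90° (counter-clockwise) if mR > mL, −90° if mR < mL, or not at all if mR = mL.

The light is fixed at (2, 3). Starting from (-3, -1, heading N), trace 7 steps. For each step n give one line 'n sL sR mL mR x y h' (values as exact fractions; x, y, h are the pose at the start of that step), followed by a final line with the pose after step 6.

0 3 6 9 -3/2 -3 -1 N
1 120/13 24/5 912/65 -60/13 -3 0 E
2 60/17 12/5 504/85 -30/17 -2 0 S
3 120/61 8/3 848/183 -60/61 -2 -1 W
4 3 6 9 -3/2 -3 -1 N
5 120/13 24/5 912/65 -60/13 -3 0 E
6 60/17 12/5 504/85 -30/17 -2 0 S
final -2 -1 W

n=0: pose=(-3,-1,N); sL=3, sR=6; mL=9, mR=-3/2; mL+mR=15/2 → advance +1; mR−mL=-21/2 → turn -1·90°
n=1: pose=(-3,0,E); sL=120/13, sR=24/5; mL=912/65, mR=-60/13; mL+mR=612/65 → advance +1; mR−mL=-1212/65 → turn -1·90°
n=2: pose=(-2,0,S); sL=60/17, sR=12/5; mL=504/85, mR=-30/17; mL+mR=354/85 → advance +1; mR−mL=-654/85 → turn -1·90°
n=3: pose=(-2,-1,W); sL=120/61, sR=8/3; mL=848/183, mR=-60/61; mL+mR=668/183 → advance +1; mR−mL=-1028/183 → turn -1·90°
n=4: pose=(-3,-1,N); sL=3, sR=6; mL=9, mR=-3/2; mL+mR=15/2 → advance +1; mR−mL=-21/2 → turn -1·90°
n=5: pose=(-3,0,E); sL=120/13, sR=24/5; mL=912/65, mR=-60/13; mL+mR=612/65 → advance +1; mR−mL=-1212/65 → turn -1·90°
n=6: pose=(-2,0,S); sL=60/17, sR=12/5; mL=504/85, mR=-30/17; mL+mR=354/85 → advance +1; mR−mL=-654/85 → turn -1·90°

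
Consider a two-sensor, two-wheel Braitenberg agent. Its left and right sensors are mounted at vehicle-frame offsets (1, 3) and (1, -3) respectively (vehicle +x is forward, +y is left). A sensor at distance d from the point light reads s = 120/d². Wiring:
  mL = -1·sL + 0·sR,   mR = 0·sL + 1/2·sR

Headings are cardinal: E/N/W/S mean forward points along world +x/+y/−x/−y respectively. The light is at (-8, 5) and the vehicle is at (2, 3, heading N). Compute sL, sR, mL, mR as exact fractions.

12/5 12/17 -12/5 6/17

left sensor world pos  = (-1, 4); dL² = 50
right sensor world pos = (5, 4); dR² = 170
sL = 120/50 = 12/5
sR = 120/170 = 12/17
mL = -1·sL + 0·sR = -12/5
mR = 0·sL + 1/2·sR = 6/17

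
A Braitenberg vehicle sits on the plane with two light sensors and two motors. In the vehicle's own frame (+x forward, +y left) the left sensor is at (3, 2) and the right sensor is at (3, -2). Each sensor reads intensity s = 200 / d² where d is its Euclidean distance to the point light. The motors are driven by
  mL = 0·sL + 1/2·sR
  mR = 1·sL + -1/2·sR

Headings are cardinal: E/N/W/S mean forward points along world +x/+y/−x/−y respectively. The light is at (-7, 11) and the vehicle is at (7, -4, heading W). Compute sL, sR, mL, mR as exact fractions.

20/41 20/29 10/29 170/1189

left sensor world pos  = (4, -6); dL² = 410
right sensor world pos = (4, -2); dR² = 290
sL = 200/410 = 20/41
sR = 200/290 = 20/29
mL = 0·sL + 1/2·sR = 10/29
mR = 1·sL + -1/2·sR = 170/1189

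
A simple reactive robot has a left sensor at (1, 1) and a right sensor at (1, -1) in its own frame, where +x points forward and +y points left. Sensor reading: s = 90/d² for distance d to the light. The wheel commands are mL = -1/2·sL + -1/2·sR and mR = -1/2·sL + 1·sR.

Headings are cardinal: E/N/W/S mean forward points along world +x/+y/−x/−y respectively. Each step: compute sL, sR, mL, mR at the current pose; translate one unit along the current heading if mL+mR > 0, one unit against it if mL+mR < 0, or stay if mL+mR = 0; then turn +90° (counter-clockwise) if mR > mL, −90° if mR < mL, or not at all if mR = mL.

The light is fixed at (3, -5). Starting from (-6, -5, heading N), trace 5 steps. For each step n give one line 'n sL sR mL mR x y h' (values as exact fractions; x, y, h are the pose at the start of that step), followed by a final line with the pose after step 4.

0 90/101 18/13 -1494/1313 1233/1313 -6 -5 N
1 45/52 9/10 -459/520 243/520 -6 -6 W
2 90/53 18/17 -1242/901 189/901 -5 -6 S
3 9/5 9/5 -9/5 9/10 -5 -5 E
4 90/101 18/13 -1494/1313 1233/1313 -6 -5 N
final -6 -6 W

n=0: pose=(-6,-5,N); sL=90/101, sR=18/13; mL=-1494/1313, mR=1233/1313; mL+mR=-261/1313 → advance -1; mR−mL=27/13 → turn +1·90°
n=1: pose=(-6,-6,W); sL=45/52, sR=9/10; mL=-459/520, mR=243/520; mL+mR=-27/65 → advance -1; mR−mL=27/20 → turn +1·90°
n=2: pose=(-5,-6,S); sL=90/53, sR=18/17; mL=-1242/901, mR=189/901; mL+mR=-1053/901 → advance -1; mR−mL=27/17 → turn +1·90°
n=3: pose=(-5,-5,E); sL=9/5, sR=9/5; mL=-9/5, mR=9/10; mL+mR=-9/10 → advance -1; mR−mL=27/10 → turn +1·90°
n=4: pose=(-6,-5,N); sL=90/101, sR=18/13; mL=-1494/1313, mR=1233/1313; mL+mR=-261/1313 → advance -1; mR−mL=27/13 → turn +1·90°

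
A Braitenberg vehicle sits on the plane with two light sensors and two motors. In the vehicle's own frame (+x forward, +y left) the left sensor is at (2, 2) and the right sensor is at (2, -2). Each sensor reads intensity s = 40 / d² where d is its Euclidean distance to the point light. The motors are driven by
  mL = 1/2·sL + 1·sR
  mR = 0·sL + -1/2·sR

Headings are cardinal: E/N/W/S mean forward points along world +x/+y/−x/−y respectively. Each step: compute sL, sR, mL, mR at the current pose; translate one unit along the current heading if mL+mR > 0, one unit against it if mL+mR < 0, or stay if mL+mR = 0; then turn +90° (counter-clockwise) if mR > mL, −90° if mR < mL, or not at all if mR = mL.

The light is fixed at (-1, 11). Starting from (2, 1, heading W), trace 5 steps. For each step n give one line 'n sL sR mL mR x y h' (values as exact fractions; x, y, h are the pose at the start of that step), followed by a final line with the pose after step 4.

0 8/29 8/13 284/377 -4/13 2 1 W
1 5/8 1/2 13/16 -1/4 1 1 N
2 8/13 40/137 1068/1781 -20/137 1 2 E
3 20/73 20/61 2070/4453 -10/61 2 2 S
4 8/29 8/13 284/377 -4/13 2 1 W
final 1 1 N

n=0: pose=(2,1,W); sL=8/29, sR=8/13; mL=284/377, mR=-4/13; mL+mR=168/377 → advance +1; mR−mL=-400/377 → turn -1·90°
n=1: pose=(1,1,N); sL=5/8, sR=1/2; mL=13/16, mR=-1/4; mL+mR=9/16 → advance +1; mR−mL=-17/16 → turn -1·90°
n=2: pose=(1,2,E); sL=8/13, sR=40/137; mL=1068/1781, mR=-20/137; mL+mR=808/1781 → advance +1; mR−mL=-1328/1781 → turn -1·90°
n=3: pose=(2,2,S); sL=20/73, sR=20/61; mL=2070/4453, mR=-10/61; mL+mR=1340/4453 → advance +1; mR−mL=-2800/4453 → turn -1·90°
n=4: pose=(2,1,W); sL=8/29, sR=8/13; mL=284/377, mR=-4/13; mL+mR=168/377 → advance +1; mR−mL=-400/377 → turn -1·90°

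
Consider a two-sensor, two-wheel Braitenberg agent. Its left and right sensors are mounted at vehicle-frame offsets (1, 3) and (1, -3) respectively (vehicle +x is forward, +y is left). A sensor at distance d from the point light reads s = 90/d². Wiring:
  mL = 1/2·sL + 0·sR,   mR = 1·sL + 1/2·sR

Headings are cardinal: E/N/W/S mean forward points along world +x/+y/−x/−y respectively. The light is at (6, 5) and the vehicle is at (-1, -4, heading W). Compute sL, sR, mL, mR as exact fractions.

left sensor world pos  = (-2, -7); dL² = 208
right sensor world pos = (-2, -1); dR² = 100
sL = 90/208 = 45/104
sR = 90/100 = 9/10
mL = 1/2·sL + 0·sR = 45/208
mR = 1·sL + 1/2·sR = 459/520

45/104 9/10 45/208 459/520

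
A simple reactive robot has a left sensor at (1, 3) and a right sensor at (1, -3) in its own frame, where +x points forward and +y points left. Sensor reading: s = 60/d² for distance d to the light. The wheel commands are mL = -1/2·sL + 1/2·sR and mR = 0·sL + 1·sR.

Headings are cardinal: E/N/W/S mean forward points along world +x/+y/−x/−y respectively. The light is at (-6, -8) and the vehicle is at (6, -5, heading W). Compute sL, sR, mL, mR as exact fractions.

60/121 60/157 -1080/18997 60/157

left sensor world pos  = (5, -8); dL² = 121
right sensor world pos = (5, -2); dR² = 157
sL = 60/121 = 60/121
sR = 60/157 = 60/157
mL = -1/2·sL + 1/2·sR = -1080/18997
mR = 0·sL + 1·sR = 60/157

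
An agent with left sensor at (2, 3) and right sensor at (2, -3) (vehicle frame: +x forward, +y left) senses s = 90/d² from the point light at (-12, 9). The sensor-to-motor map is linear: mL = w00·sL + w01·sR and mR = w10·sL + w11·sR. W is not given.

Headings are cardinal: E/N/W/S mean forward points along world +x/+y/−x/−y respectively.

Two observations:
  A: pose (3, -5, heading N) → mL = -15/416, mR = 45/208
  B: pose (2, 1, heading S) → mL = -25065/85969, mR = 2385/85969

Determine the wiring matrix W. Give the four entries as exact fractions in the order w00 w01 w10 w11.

obs A: pose=(3,-5,N) → sL=5/16, sR=5/26, mL=-15/416, mR=45/208
obs B: pose=(2,1,S) → sL=90/389, sR=90/221, mL=-25065/85969, mR=2385/85969
sensor matrix S = [[5/16, 5/26], [90/389, 90/221]]; det S = 56925/687752
solve [mL_A; mL_B] = S·[w00; w01] and [mR_A; mR_B] = S·[w10; w11]:
  w00 = 1/2, w01 = -1, w10 = 1, w11 = -1/2

1/2 -1 1 -1/2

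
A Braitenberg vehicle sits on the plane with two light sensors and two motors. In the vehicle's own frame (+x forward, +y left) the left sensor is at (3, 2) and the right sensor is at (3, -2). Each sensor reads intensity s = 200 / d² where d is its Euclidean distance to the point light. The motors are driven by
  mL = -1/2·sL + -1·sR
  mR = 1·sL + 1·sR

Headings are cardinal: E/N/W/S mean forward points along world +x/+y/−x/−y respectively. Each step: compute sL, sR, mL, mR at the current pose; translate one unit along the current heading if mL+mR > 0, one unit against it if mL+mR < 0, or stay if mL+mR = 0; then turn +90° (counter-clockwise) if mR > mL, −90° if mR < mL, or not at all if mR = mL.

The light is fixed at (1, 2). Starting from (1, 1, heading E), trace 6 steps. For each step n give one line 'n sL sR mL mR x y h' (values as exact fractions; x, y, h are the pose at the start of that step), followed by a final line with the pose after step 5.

n=0: pose=(1,1,E); sL=20, sR=100/9; mL=-190/9, mR=280/9; mL+mR=10 → advance +1; mR−mL=470/9 → turn +1·90°
n=1: pose=(2,1,N); sL=40, sR=200/13; mL=-460/13, mR=720/13; mL+mR=20 → advance +1; mR−mL=1180/13 → turn +1·90°
n=2: pose=(2,2,W); sL=25, sR=25; mL=-75/2, mR=50; mL+mR=25/2 → advance +1; mR−mL=175/2 → turn +1·90°
n=3: pose=(1,2,S); sL=200/13, sR=200/13; mL=-300/13, mR=400/13; mL+mR=100/13 → advance +1; mR−mL=700/13 → turn +1·90°
n=4: pose=(1,1,E); sL=20, sR=100/9; mL=-190/9, mR=280/9; mL+mR=10 → advance +1; mR−mL=470/9 → turn +1·90°
n=5: pose=(2,1,N); sL=40, sR=200/13; mL=-460/13, mR=720/13; mL+mR=20 → advance +1; mR−mL=1180/13 → turn +1·90°

0 20 100/9 -190/9 280/9 1 1 E
1 40 200/13 -460/13 720/13 2 1 N
2 25 25 -75/2 50 2 2 W
3 200/13 200/13 -300/13 400/13 1 2 S
4 20 100/9 -190/9 280/9 1 1 E
5 40 200/13 -460/13 720/13 2 1 N
final 2 2 W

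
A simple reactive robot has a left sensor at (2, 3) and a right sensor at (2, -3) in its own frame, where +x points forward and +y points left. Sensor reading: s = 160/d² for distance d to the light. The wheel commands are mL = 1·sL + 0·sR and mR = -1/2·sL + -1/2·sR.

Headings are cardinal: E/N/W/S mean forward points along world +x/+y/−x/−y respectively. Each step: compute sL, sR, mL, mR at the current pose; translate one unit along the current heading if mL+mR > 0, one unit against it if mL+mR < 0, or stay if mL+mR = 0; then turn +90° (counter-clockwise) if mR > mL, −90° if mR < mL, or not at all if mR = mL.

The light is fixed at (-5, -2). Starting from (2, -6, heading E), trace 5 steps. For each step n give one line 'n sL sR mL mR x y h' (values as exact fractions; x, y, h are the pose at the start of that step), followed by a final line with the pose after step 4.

n=0: pose=(2,-6,E); sL=80/41, sR=16/13; mL=80/41, mR=-848/533; mL+mR=192/533 → advance +1; mR−mL=-1888/533 → turn -1·90°
n=1: pose=(3,-6,S); sL=160/157, sR=160/61; mL=160/157, mR=-17440/9577; mL+mR=-7680/9577 → advance -1; mR−mL=-27200/9577 → turn -1·90°
n=2: pose=(3,-5,W); sL=20/9, sR=40/9; mL=20/9, mR=-10/3; mL+mR=-10/9 → advance -1; mR−mL=-50/9 → turn -1·90°
n=3: pose=(4,-5,N); sL=160/37, sR=32/29; mL=160/37, mR=-2912/1073; mL+mR=1728/1073 → advance +1; mR−mL=-7552/1073 → turn -1·90°
n=4: pose=(4,-4,E); sL=80/61, sR=80/73; mL=80/61, mR=-5360/4453; mL+mR=480/4453 → advance +1; mR−mL=-11200/4453 → turn -1·90°

0 80/41 16/13 80/41 -848/533 2 -6 E
1 160/157 160/61 160/157 -17440/9577 3 -6 S
2 20/9 40/9 20/9 -10/3 3 -5 W
3 160/37 32/29 160/37 -2912/1073 4 -5 N
4 80/61 80/73 80/61 -5360/4453 4 -4 E
final 5 -4 S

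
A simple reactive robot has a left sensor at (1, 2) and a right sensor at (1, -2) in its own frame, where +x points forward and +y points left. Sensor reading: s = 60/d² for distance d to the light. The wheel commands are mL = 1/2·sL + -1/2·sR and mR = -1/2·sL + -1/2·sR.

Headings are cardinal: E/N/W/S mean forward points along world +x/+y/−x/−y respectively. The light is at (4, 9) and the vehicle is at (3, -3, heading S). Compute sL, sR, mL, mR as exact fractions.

6/17 30/89 12/1513 -522/1513

left sensor world pos  = (5, -4); dL² = 170
right sensor world pos = (1, -4); dR² = 178
sL = 60/170 = 6/17
sR = 60/178 = 30/89
mL = 1/2·sL + -1/2·sR = 12/1513
mR = -1/2·sL + -1/2·sR = -522/1513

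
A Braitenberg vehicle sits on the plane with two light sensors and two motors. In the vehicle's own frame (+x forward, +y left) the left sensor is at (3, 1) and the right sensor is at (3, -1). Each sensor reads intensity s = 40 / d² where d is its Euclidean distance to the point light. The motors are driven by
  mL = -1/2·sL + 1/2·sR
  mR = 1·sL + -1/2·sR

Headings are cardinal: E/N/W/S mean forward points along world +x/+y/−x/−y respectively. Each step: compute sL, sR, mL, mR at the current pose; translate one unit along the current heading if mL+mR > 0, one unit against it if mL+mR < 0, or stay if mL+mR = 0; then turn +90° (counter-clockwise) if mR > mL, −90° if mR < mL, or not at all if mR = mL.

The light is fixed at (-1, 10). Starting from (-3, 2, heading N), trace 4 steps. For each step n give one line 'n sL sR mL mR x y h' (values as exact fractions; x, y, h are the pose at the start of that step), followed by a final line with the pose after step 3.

n=0: pose=(-3,2,N); sL=20/17, sR=20/13; mL=40/221, mR=90/221; mL+mR=10/17 → advance +1; mR−mL=50/221 → turn +1·90°
n=1: pose=(-3,3,W); sL=40/89, sR=40/61; mL=560/5429, mR=660/5429; mL+mR=20/89 → advance +1; mR−mL=100/5429 → turn +1·90°
n=2: pose=(-4,3,S); sL=5/13, sR=10/29; mL=-15/754, mR=80/377; mL+mR=5/26 → advance +1; mR−mL=175/754 → turn +1·90°
n=3: pose=(-4,2,E); sL=40/49, sR=40/81; mL=-640/3969, mR=2260/3969; mL+mR=20/49 → advance +1; mR−mL=2900/3969 → turn +1·90°

0 20/17 20/13 40/221 90/221 -3 2 N
1 40/89 40/61 560/5429 660/5429 -3 3 W
2 5/13 10/29 -15/754 80/377 -4 3 S
3 40/49 40/81 -640/3969 2260/3969 -4 2 E
final -3 2 N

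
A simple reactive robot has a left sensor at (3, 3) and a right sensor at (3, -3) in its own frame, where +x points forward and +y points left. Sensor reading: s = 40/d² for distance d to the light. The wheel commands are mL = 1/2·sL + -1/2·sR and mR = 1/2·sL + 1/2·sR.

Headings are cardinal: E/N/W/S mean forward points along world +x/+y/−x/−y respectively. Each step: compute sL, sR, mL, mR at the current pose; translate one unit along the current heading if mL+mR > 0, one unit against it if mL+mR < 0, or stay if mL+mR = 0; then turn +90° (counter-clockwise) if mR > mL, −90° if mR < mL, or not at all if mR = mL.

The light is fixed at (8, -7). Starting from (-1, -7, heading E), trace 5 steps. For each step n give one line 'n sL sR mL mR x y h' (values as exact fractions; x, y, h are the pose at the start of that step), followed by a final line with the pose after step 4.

0 8/9 8/9 0 8/9 -1 -7 E
1 4/13 20/17 -96/221 164/221 0 -7 N
2 8/25 40/137 48/3425 1048/3425 0 -6 W
3 1 10/37 27/74 47/74 -1 -6 S
4 8/9 8/9 0 8/9 -1 -7 E
final 0 -7 N

n=0: pose=(-1,-7,E); sL=8/9, sR=8/9; mL=0, mR=8/9; mL+mR=8/9 → advance +1; mR−mL=8/9 → turn +1·90°
n=1: pose=(0,-7,N); sL=4/13, sR=20/17; mL=-96/221, mR=164/221; mL+mR=4/13 → advance +1; mR−mL=20/17 → turn +1·90°
n=2: pose=(0,-6,W); sL=8/25, sR=40/137; mL=48/3425, mR=1048/3425; mL+mR=8/25 → advance +1; mR−mL=40/137 → turn +1·90°
n=3: pose=(-1,-6,S); sL=1, sR=10/37; mL=27/74, mR=47/74; mL+mR=1 → advance +1; mR−mL=10/37 → turn +1·90°
n=4: pose=(-1,-7,E); sL=8/9, sR=8/9; mL=0, mR=8/9; mL+mR=8/9 → advance +1; mR−mL=8/9 → turn +1·90°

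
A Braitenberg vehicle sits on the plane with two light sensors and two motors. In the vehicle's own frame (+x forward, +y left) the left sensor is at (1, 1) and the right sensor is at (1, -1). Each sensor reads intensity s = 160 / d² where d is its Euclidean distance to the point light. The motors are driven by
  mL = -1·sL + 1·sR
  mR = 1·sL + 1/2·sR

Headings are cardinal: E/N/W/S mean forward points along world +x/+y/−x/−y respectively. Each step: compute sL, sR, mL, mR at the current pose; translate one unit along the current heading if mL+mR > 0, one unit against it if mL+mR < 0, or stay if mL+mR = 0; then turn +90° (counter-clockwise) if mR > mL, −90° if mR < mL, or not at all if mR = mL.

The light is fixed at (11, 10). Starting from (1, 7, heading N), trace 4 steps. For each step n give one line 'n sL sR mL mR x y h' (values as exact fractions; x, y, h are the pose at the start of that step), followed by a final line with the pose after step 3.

0 32/25 32/17 256/425 944/425 1 7 N
1 16/13 80/61 64/793 1496/793 1 8 W
2 160/109 160/153 -7040/16677 33200/16677 0 8 S
3 20/13 40/29 -60/377 840/377 0 7 E
final 1 7 N

n=0: pose=(1,7,N); sL=32/25, sR=32/17; mL=256/425, mR=944/425; mL+mR=48/17 → advance +1; mR−mL=688/425 → turn +1·90°
n=1: pose=(1,8,W); sL=16/13, sR=80/61; mL=64/793, mR=1496/793; mL+mR=120/61 → advance +1; mR−mL=1432/793 → turn +1·90°
n=2: pose=(0,8,S); sL=160/109, sR=160/153; mL=-7040/16677, mR=33200/16677; mL+mR=80/51 → advance +1; mR−mL=40240/16677 → turn +1·90°
n=3: pose=(0,7,E); sL=20/13, sR=40/29; mL=-60/377, mR=840/377; mL+mR=60/29 → advance +1; mR−mL=900/377 → turn +1·90°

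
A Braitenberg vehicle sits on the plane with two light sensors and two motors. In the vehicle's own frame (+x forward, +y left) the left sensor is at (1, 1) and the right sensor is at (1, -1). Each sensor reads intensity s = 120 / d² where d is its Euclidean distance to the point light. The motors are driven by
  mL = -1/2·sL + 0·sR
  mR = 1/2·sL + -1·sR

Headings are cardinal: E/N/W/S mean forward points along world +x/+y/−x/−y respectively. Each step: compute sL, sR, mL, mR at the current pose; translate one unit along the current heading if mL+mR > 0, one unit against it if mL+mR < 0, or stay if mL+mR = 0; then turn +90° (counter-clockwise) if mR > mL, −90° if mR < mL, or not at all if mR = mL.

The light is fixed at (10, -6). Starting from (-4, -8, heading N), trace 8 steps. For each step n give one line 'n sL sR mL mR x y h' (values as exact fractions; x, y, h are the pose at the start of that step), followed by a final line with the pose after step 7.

n=0: pose=(-4,-8,N); sL=60/113, sR=12/17; mL=-30/113, mR=-846/1921; mL+mR=-12/17 → advance -1; mR−mL=-336/1921 → turn -1·90°
n=1: pose=(-4,-9,E); sL=120/173, sR=24/37; mL=-60/173, mR=-1932/6401; mL+mR=-24/37 → advance -1; mR−mL=288/6401 → turn +1·90°
n=2: pose=(-5,-9,N); sL=6/13, sR=3/5; mL=-3/13, mR=-24/65; mL+mR=-3/5 → advance -1; mR−mL=-9/65 → turn -1·90°
n=3: pose=(-5,-10,E); sL=24/41, sR=120/221; mL=-12/41, mR=-2268/9061; mL+mR=-120/221 → advance -1; mR−mL=384/9061 → turn +1·90°
n=4: pose=(-6,-10,N); sL=60/149, sR=20/39; mL=-30/149, mR=-1810/5811; mL+mR=-20/39 → advance -1; mR−mL=-640/5811 → turn -1·90°
n=5: pose=(-6,-11,E); sL=120/241, sR=40/87; mL=-60/241, mR=-4420/20967; mL+mR=-40/87 → advance -1; mR−mL=800/20967 → turn +1·90°
n=6: pose=(-7,-11,N); sL=6/17, sR=15/34; mL=-3/17, mR=-9/34; mL+mR=-15/34 → advance -1; mR−mL=-3/34 → turn -1·90°
n=7: pose=(-7,-12,E); sL=120/281, sR=24/61; mL=-60/281, mR=-3084/17141; mL+mR=-24/61 → advance -1; mR−mL=576/17141 → turn +1·90°

0 60/113 12/17 -30/113 -846/1921 -4 -8 N
1 120/173 24/37 -60/173 -1932/6401 -4 -9 E
2 6/13 3/5 -3/13 -24/65 -5 -9 N
3 24/41 120/221 -12/41 -2268/9061 -5 -10 E
4 60/149 20/39 -30/149 -1810/5811 -6 -10 N
5 120/241 40/87 -60/241 -4420/20967 -6 -11 E
6 6/17 15/34 -3/17 -9/34 -7 -11 N
7 120/281 24/61 -60/281 -3084/17141 -7 -12 E
final -8 -12 N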